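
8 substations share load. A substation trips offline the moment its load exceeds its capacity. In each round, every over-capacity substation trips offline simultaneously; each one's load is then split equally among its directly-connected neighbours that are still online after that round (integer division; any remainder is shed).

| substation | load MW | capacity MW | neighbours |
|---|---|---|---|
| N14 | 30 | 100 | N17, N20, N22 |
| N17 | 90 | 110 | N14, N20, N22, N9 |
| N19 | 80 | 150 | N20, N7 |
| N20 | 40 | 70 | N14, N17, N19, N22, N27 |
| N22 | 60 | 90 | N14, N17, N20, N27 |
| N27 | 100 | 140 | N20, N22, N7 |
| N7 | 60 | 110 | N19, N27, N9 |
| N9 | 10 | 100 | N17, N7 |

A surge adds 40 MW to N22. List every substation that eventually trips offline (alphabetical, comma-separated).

Round 1 — N22 at 100 > 90. N22 trips offline.
  N22 sheds 100 MW to N14, N17, N20, N27: 25 each.
    N14: 30+25 = 55 ≤ 100
    N17: 90+25 = 115 > 110
    N20: 40+25 = 65 ≤ 70
    N27: 100+25 = 125 ≤ 140
Round 2 — N17 trips offline.
  N17 sheds 115 MW to N14, N20, N9: 38 each (1 lost).
    N14: 55+38 = 93 ≤ 100
    N20: 65+38 = 103 > 70
    N9: 10+38 = 48 ≤ 100
Round 3 — N20 trips offline.
  N20 sheds 103 MW to N14, N19, N27: 34 each (1 lost).
    N14: 93+34 = 127 > 100
    N19: 80+34 = 114 ≤ 150
    N27: 125+34 = 159 > 140
Round 4 — N14, N27 trip offline.
  N14 sheds 127 MW: no online neighbours, lost.
  N27 sheds 159 MW to N7: 159 each.
    N7: 60+159 = 219 > 110
Round 5 — N7 trips offline.
  N7 sheds 219 MW to N19, N9: 109 each (1 lost).
    N19: 114+109 = 223 > 150
    N9: 48+109 = 157 > 100
Round 6 — N19, N9 trip offline.
  N19 sheds 223 MW: no online neighbours, lost.
  N9 sheds 157 MW: no online neighbours, lost.
No further trips.

N14, N17, N19, N20, N22, N27, N7, N9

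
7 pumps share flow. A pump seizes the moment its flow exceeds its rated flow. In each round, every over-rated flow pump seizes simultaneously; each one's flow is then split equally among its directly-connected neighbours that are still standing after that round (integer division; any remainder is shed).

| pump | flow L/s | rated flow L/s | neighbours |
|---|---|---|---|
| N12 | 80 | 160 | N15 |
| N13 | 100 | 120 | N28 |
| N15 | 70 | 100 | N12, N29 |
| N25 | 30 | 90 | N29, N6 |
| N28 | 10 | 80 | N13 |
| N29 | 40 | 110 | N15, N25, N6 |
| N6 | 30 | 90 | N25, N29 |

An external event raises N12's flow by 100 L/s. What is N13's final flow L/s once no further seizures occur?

100

Round 1 — N12 at 180 > 160. N12 seizes.
  N12 sheds 180 L/s to N15: 180 each.
    N15: 70+180 = 250 > 100
Round 2 — N15 seizes.
  N15 sheds 250 L/s to N29: 250 each.
    N29: 40+250 = 290 > 110
Round 3 — N29 seizes.
  N29 sheds 290 L/s to N25, N6: 145 each.
    N25: 30+145 = 175 > 90
    N6: 30+145 = 175 > 90
Round 4 — N25, N6 seize.
  N25 sheds 175 L/s: no online neighbours, lost.
  N6 sheds 175 L/s: no online neighbours, lost.
No further seizures.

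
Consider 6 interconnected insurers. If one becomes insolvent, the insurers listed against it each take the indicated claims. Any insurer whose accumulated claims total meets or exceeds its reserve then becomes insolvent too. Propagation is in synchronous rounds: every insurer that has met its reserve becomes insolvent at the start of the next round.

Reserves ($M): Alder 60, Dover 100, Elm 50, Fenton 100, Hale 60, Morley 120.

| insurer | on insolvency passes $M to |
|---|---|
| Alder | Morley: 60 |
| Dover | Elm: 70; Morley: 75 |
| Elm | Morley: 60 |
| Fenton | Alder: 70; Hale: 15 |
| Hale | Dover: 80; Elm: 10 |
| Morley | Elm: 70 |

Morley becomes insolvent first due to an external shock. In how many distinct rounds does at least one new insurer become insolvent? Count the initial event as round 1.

Round 1 — Morley becomes insolvent (initial).
  Elm: +70 → 70 ≥ 50
Round 2 — Elm becomes insolvent.
No further insolvencies.

2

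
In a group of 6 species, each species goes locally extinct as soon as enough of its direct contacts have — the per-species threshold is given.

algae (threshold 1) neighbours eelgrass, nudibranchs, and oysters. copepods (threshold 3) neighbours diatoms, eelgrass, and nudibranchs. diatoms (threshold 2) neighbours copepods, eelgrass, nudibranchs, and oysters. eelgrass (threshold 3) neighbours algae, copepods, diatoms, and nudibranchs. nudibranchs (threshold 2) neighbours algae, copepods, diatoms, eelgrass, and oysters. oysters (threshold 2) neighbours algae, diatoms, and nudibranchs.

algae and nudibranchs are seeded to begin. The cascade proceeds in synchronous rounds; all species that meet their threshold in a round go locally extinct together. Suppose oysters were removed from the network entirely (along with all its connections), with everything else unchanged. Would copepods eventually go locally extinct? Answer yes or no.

With oysters removed:
Round 1 — algae, nudibranchs go locally extinct (initial).
Round 2 — no new extinctions; cascade stops.

no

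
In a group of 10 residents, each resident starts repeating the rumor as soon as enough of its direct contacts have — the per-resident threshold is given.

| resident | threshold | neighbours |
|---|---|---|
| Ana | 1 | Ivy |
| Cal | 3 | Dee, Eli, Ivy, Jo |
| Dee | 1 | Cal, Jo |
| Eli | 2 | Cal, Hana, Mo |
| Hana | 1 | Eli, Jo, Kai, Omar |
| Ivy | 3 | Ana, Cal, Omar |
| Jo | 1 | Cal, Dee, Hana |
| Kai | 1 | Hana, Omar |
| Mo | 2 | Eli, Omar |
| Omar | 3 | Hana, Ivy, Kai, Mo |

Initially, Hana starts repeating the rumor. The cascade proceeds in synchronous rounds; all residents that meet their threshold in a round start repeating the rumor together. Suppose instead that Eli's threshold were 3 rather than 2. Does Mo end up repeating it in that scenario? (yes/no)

With Eli's threshold at 3:
Round 1 — Hana starts repeating the rumor (initial).
Round 2 — checking thresholds:
  Eli: 1 of 3 neighbours < 3, holds.
  Jo: 1 of 3 neighbours ≥ 1, starts repeating the rumor.
  Kai: 1 of 2 neighbours ≥ 1, starts repeating the rumor.
  Omar: 1 of 4 neighbours < 3, holds.
Round 3 — checking thresholds:
  Cal: 1 of 4 neighbours < 3, holds.
  Dee: 1 of 2 neighbours ≥ 1, starts repeating the rumor.
  Eli: 1 of 3 neighbours < 3, holds.
  Omar: 2 of 4 neighbours < 3, holds.
Round 4 — no new spreads; cascade stops.

no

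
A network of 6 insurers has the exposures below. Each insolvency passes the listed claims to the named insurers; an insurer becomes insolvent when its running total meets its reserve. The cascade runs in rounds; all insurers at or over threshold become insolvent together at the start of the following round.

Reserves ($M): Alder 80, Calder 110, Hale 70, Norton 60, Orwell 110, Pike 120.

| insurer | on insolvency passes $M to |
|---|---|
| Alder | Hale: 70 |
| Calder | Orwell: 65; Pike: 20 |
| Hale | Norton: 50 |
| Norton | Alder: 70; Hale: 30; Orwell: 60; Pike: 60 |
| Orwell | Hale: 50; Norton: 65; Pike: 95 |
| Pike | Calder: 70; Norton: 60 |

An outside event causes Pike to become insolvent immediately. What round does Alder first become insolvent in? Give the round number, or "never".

never

Round 1 — Pike becomes insolvent (initial).
  Calder: +70 → 70 < 110
  Norton: +60 → 60 ≥ 60
Round 2 — Norton becomes insolvent.
  Alder: +70 → 70 < 80
  Hale: +30 → 30 < 70
  Orwell: +60 → 60 < 110
No further insolvencies.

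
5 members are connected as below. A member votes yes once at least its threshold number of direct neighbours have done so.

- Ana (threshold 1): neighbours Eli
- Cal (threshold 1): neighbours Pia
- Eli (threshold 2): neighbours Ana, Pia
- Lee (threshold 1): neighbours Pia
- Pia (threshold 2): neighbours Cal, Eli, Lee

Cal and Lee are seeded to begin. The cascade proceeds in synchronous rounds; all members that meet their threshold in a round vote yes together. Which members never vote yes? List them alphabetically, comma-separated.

Round 1 — Cal, Lee vote yes (initial).
Round 2 — checking thresholds:
  Pia: 2 of 3 neighbours ≥ 2, votes yes.
Round 3 — no new yes votes; cascade stops.

Ana, Eli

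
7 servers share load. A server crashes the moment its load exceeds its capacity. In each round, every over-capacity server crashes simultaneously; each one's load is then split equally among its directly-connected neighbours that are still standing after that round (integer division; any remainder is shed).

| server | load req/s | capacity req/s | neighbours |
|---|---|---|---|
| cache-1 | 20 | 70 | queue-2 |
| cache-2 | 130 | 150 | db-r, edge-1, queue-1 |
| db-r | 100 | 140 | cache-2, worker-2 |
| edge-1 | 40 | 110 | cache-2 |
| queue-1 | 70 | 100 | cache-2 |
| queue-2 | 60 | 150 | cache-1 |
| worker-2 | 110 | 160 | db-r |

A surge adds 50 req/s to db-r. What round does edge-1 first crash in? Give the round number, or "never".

3

Round 1 — db-r at 150 > 140. db-r crashes.
  db-r sheds 150 req/s to cache-2, worker-2: 75 each.
    cache-2: 130+75 = 205 > 150
    worker-2: 110+75 = 185 > 160
Round 2 — cache-2, worker-2 crash.
  cache-2 sheds 205 req/s to edge-1, queue-1: 102 each (1 lost).
    edge-1: 40+102 = 142 > 110
    queue-1: 70+102 = 172 > 100
  worker-2 sheds 185 req/s: no online neighbours, lost.
Round 3 — edge-1, queue-1 crash.
  edge-1 sheds 142 req/s: no online neighbours, lost.
  queue-1 sheds 172 req/s: no online neighbours, lost.
No further crashes.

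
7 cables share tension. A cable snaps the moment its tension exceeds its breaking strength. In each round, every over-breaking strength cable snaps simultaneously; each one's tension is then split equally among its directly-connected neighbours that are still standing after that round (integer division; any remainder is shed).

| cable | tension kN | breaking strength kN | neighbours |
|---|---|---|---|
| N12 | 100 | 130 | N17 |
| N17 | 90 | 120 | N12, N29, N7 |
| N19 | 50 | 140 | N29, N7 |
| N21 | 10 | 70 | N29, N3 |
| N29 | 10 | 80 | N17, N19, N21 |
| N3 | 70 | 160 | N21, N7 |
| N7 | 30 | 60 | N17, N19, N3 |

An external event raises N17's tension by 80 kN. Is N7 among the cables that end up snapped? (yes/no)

yes

Round 1 — N17 at 170 > 120. N17 snaps.
  N17 sheds 170 kN to N12, N29, N7: 56 each (2 lost).
    N12: 100+56 = 156 > 130
    N29: 10+56 = 66 ≤ 80
    N7: 30+56 = 86 > 60
Round 2 — N12, N7 snap.
  N12 sheds 156 kN: no online neighbours, lost.
  N7 sheds 86 kN to N19, N3: 43 each.
    N19: 50+43 = 93 ≤ 140
    N3: 70+43 = 113 ≤ 160
No further breaks.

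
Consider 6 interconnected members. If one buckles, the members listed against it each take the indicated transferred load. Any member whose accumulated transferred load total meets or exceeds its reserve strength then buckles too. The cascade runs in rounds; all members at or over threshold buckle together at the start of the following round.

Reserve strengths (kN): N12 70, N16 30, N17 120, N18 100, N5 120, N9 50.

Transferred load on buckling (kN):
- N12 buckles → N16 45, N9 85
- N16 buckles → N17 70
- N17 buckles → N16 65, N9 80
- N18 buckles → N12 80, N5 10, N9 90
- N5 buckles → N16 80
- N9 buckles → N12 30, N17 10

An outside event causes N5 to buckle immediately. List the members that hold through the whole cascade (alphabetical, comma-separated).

Round 1 — N5 buckles (initial).
  N16: +80 → 80 ≥ 30
Round 2 — N16 buckles.
  N17: +70 → 70 < 120
No further bucklings.

N12, N17, N18, N9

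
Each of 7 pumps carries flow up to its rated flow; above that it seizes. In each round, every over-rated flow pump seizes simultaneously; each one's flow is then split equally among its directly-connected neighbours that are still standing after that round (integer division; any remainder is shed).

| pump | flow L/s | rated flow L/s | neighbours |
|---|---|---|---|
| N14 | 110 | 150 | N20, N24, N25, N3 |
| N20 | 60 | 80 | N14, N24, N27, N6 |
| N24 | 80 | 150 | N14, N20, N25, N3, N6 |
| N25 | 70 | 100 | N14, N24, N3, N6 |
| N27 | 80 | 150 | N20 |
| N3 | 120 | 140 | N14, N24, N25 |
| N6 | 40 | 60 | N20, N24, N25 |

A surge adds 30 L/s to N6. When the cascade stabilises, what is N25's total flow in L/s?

Round 1 — N6 at 70 > 60. N6 seizes.
  N6 sheds 70 L/s to N20, N24, N25: 23 each (1 lost).
    N20: 60+23 = 83 > 80
    N24: 80+23 = 103 ≤ 150
    N25: 70+23 = 93 ≤ 100
Round 2 — N20 seizes.
  N20 sheds 83 L/s to N14, N24, N27: 27 each (2 lost).
    N14: 110+27 = 137 ≤ 150
    N24: 103+27 = 130 ≤ 150
    N27: 80+27 = 107 ≤ 150
No further seizures.

93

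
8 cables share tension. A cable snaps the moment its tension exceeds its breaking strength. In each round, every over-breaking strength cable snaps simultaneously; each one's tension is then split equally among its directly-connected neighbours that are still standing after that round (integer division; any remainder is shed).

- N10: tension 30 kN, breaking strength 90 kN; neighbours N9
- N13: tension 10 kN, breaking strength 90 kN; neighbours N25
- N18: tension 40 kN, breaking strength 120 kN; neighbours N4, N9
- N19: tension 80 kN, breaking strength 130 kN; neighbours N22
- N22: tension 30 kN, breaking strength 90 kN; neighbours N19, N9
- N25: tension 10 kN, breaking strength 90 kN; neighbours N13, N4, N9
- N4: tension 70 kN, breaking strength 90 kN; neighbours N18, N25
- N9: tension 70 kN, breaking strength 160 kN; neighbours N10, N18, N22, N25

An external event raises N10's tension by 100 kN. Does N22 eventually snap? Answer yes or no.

Round 1 — N10 at 130 > 90. N10 snaps.
  N10 sheds 130 kN to N9: 130 each.
    N9: 70+130 = 200 > 160
Round 2 — N9 snaps.
  N9 sheds 200 kN to N18, N22, N25: 66 each (2 lost).
    N18: 40+66 = 106 ≤ 120
    N22: 30+66 = 96 > 90
    N25: 10+66 = 76 ≤ 90
Round 3 — N22 snaps.
  N22 sheds 96 kN to N19: 96 each.
    N19: 80+96 = 176 > 130
Round 4 — N19 snaps.
  N19 sheds 176 kN: no online neighbours, lost.
No further breaks.

yes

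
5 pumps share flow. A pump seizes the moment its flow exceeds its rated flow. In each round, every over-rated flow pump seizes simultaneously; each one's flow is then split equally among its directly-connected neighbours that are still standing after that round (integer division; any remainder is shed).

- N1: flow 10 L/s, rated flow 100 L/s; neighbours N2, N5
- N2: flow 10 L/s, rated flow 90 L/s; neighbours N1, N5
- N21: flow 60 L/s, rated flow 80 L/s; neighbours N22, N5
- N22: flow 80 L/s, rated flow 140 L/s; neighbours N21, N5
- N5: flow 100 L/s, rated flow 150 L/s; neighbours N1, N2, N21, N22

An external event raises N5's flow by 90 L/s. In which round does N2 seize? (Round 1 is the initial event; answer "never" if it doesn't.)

Round 1 — N5 at 190 > 150. N5 seizes.
  N5 sheds 190 L/s to N1, N2, N21, N22: 47 each (2 lost).
    N1: 10+47 = 57 ≤ 100
    N2: 10+47 = 57 ≤ 90
    N21: 60+47 = 107 > 80
    N22: 80+47 = 127 ≤ 140
Round 2 — N21 seizes.
  N21 sheds 107 L/s to N22: 107 each.
    N22: 127+107 = 234 > 140
Round 3 — N22 seizes.
  N22 sheds 234 L/s: no online neighbours, lost.
No further seizures.

never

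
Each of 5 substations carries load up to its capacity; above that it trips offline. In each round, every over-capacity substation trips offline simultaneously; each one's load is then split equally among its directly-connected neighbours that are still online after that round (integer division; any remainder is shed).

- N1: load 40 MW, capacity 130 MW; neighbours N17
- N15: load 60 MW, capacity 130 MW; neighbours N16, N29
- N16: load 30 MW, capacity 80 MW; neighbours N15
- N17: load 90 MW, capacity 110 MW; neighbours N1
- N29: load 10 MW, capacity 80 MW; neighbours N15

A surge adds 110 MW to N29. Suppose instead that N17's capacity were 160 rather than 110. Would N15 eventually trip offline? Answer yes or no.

yes

With N17's capacity at 160:
Round 1 — N29 at 120 > 80. N29 trips offline.
  N29 sheds 120 MW to N15: 120 each.
    N15: 60+120 = 180 > 130
Round 2 — N15 trips offline.
  N15 sheds 180 MW to N16: 180 each.
    N16: 30+180 = 210 > 80
Round 3 — N16 trips offline.
  N16 sheds 210 MW: no online neighbours, lost.
No further trips.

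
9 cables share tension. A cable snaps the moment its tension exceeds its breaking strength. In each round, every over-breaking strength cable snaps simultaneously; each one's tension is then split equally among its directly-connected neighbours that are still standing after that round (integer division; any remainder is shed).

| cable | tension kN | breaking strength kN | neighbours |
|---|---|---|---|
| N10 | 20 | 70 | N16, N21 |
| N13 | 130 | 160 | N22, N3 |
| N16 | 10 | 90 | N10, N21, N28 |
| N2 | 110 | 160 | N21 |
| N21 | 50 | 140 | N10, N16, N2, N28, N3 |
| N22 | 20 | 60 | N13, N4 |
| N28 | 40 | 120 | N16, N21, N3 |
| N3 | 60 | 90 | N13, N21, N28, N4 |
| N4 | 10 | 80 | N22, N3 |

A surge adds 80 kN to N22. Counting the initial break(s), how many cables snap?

Round 1 — N22 at 100 > 60. N22 snaps.
  N22 sheds 100 kN to N13, N4: 50 each.
    N13: 130+50 = 180 > 160
    N4: 10+50 = 60 ≤ 80
Round 2 — N13 snaps.
  N13 sheds 180 kN to N3: 180 each.
    N3: 60+180 = 240 > 90
Round 3 — N3 snaps.
  N3 sheds 240 kN to N21, N28, N4: 80 each.
    N21: 50+80 = 130 ≤ 140
    N28: 40+80 = 120 ≤ 120
    N4: 60+80 = 140 > 80
Round 4 — N4 snaps.
  N4 sheds 140 kN: no online neighbours, lost.
No further breaks.

4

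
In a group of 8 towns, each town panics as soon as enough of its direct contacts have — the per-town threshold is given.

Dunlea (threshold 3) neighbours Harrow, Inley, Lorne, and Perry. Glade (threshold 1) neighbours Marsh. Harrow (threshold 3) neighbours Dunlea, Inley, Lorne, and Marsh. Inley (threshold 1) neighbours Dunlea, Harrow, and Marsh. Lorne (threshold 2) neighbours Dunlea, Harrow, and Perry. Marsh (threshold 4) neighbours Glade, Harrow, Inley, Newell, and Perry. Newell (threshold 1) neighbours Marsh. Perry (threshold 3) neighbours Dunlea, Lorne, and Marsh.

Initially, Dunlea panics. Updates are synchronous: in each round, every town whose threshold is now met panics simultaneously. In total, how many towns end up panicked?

Round 1 — Dunlea panics (initial).
Round 2 — checking thresholds:
  Harrow: 1 of 4 neighbours < 3, holds.
  Inley: 1 of 3 neighbours ≥ 1, panics.
  Lorne: 1 of 3 neighbours < 2, holds.
  Perry: 1 of 3 neighbours < 3, holds.
Round 3 — no new panics; cascade stops.

2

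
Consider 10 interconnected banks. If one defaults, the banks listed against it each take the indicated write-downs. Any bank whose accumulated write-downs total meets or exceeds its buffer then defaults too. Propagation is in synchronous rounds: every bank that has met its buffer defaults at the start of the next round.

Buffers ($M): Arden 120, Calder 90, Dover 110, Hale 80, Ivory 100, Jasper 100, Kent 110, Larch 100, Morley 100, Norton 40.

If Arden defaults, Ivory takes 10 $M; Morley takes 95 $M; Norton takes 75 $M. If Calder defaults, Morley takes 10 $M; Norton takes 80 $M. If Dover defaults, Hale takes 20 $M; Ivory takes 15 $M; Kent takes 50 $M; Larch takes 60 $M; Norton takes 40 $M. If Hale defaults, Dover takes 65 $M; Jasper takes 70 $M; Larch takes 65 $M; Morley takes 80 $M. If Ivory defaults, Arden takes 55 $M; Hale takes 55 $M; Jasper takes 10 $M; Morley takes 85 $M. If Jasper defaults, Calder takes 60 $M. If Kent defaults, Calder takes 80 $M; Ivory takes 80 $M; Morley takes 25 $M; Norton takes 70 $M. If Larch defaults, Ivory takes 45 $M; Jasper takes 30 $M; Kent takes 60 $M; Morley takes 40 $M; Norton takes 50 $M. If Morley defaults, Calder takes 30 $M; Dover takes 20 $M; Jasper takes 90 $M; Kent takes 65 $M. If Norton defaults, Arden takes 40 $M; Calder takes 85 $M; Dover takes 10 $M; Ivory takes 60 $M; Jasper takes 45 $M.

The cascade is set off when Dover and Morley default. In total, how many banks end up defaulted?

7

Round 1 — Dover, Morley default (initial).
  Calder: +30 → 30 < 90
  Hale: +20 → 20 < 80
  Ivory: +15 → 15 < 100
  Jasper: +90 → 90 < 100
  Kent: +50+65 → 115 ≥ 110
  Larch: +60 → 60 < 100
  Norton: +40 → 40 ≥ 40
Round 2 — Kent, Norton default.
  Arden: +40 → 40 < 120
  Calder: +80+85 → 195 ≥ 90
  Ivory: +80+60 → 155 ≥ 100
  Jasper: +45 → 135 ≥ 100
Round 3 — Calder, Ivory, Jasper default.
  Arden: +55 → 95 < 120
  Hale: +55 → 75 < 80
No further defaults.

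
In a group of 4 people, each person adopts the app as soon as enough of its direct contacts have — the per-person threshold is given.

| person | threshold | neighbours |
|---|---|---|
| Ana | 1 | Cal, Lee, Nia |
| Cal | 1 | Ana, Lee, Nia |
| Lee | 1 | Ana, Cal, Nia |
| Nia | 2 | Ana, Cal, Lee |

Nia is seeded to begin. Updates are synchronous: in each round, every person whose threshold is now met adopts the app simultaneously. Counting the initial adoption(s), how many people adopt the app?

4

Round 1 — Nia adopts the app (initial).
Round 2 — checking thresholds:
  Ana: 1 of 3 neighbours ≥ 1, adopts the app.
  Cal: 1 of 3 neighbours ≥ 1, adopts the app.
  Lee: 1 of 3 neighbours ≥ 1, adopts the app.
Round 3 — no new adoptions; cascade stops.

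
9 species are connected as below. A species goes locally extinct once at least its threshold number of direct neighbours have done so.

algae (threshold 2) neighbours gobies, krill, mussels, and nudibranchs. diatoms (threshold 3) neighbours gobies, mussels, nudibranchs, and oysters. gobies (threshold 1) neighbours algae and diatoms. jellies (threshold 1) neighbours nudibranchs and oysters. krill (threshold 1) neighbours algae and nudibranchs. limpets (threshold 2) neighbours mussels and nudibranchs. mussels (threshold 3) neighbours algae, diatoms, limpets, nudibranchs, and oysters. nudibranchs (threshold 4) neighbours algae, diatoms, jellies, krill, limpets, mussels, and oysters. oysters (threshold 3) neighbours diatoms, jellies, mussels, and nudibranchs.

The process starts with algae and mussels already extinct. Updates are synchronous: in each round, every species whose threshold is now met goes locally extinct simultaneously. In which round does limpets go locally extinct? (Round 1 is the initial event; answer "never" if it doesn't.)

never

Round 1 — algae, mussels go locally extinct (initial).
Round 2 — checking thresholds:
  diatoms: 1 of 4 neighbours < 3, not yet.
  gobies: 1 of 2 neighbours ≥ 1, goes locally extinct.
  krill: 1 of 2 neighbours ≥ 1, goes locally extinct.
  limpets: 1 of 2 neighbours < 2, not yet.
  nudibranchs: 2 of 7 neighbours < 4, not yet.
  oysters: 1 of 4 neighbours < 3, not yet.
Round 3 — no new extinctions; cascade stops.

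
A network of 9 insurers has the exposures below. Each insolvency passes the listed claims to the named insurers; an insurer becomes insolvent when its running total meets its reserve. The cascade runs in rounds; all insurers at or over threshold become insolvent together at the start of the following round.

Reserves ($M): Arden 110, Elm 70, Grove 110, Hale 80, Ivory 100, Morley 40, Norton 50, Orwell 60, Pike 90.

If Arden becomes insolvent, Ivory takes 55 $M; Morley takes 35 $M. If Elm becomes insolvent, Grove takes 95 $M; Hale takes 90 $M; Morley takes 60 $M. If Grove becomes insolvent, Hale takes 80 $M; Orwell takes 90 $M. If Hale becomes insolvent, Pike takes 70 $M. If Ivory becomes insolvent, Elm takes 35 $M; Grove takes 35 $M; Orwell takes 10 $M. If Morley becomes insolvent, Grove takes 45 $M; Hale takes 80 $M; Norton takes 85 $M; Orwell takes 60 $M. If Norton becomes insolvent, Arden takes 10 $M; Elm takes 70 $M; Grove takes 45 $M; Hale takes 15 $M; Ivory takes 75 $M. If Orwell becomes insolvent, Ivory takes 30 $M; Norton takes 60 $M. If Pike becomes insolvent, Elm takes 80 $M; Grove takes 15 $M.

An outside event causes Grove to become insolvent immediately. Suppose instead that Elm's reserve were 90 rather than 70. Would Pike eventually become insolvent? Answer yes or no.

no

With Elm's reserve at 90:
Round 1 — Grove becomes insolvent (initial).
  Hale: +80 → 80 ≥ 80
  Orwell: +90 → 90 ≥ 60
Round 2 — Hale, Orwell become insolvent.
  Ivory: +30 → 30 < 100
  Norton: +60 → 60 ≥ 50
  Pike: +70 → 70 < 90
Round 3 — Norton becomes insolvent.
  Arden: +10 → 10 < 110
  Elm: +70 → 70 < 90
  Ivory: +75 → 105 ≥ 100
Round 4 — Ivory becomes insolvent.
  Elm: +35 → 105 ≥ 90
Round 5 — Elm becomes insolvent.
  Morley: +60 → 60 ≥ 40
Round 6 — Morley becomes insolvent.
No further insolvencies.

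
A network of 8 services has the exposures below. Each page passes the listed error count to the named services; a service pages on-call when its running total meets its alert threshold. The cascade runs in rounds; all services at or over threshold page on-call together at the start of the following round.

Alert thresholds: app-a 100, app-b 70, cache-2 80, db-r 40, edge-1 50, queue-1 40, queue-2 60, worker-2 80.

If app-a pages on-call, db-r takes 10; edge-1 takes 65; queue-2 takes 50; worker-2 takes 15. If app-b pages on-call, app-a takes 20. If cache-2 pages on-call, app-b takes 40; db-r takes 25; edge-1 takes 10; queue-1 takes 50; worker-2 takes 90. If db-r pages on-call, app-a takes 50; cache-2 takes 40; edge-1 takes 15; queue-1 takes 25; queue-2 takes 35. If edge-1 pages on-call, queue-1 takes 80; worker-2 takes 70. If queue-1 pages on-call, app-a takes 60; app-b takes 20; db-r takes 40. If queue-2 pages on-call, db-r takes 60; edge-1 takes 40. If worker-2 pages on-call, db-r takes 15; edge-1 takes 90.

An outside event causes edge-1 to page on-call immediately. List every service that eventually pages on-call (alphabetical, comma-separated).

Round 1 — edge-1 pages on-call (initial).
  queue-1: +80 → 80 ≥ 40
  worker-2: +70 → 70 < 80
Round 2 — queue-1 pages on-call.
  app-a: +60 → 60 < 100
  app-b: +20 → 20 < 70
  db-r: +40 → 40 ≥ 40
Round 3 — db-r pages on-call.
  app-a: +50 → 110 ≥ 100
  cache-2: +40 → 40 < 80
  queue-2: +35 → 35 < 60
Round 4 — app-a pages on-call.
  queue-2: +50 → 85 ≥ 60
  worker-2: +15 → 85 ≥ 80
Round 5 — queue-2, worker-2 page on-call.
No further pages.

app-a, db-r, edge-1, queue-1, queue-2, worker-2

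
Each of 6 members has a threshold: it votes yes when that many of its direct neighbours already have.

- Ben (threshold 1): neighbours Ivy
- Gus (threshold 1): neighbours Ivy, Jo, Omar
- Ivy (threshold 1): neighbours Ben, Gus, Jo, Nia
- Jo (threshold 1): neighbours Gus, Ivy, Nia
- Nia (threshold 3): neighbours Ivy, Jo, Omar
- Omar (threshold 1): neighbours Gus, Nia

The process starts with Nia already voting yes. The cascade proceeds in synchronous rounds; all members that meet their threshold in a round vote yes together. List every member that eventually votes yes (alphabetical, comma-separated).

Round 1 — Nia votes yes (initial).
Round 2 — checking thresholds:
  Ivy: 1 of 4 neighbours ≥ 1, votes yes.
  Jo: 1 of 3 neighbours ≥ 1, votes yes.
  Omar: 1 of 2 neighbours ≥ 1, votes yes.
Round 3 — checking thresholds:
  Ben: 1 of 1 neighbours ≥ 1, votes yes.
  Gus: 3 of 3 neighbours ≥ 1, votes yes.
Round 4 — no new yes votes; cascade stops.

Ben, Gus, Ivy, Jo, Nia, Omar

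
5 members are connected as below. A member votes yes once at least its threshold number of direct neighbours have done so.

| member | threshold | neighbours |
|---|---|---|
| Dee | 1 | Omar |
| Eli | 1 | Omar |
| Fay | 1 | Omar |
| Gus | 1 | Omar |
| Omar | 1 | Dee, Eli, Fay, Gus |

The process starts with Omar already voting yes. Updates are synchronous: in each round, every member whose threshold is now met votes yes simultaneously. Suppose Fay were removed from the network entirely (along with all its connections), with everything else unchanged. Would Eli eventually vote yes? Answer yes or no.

yes

With Fay removed:
Round 1 — Omar votes yes (initial).
Round 2 — checking thresholds:
  Dee: 1 of 1 neighbours ≥ 1, votes yes.
  Eli: 1 of 1 neighbours ≥ 1, votes yes.
  Gus: 1 of 1 neighbours ≥ 1, votes yes.
Round 3 — no new yes votes; cascade stops.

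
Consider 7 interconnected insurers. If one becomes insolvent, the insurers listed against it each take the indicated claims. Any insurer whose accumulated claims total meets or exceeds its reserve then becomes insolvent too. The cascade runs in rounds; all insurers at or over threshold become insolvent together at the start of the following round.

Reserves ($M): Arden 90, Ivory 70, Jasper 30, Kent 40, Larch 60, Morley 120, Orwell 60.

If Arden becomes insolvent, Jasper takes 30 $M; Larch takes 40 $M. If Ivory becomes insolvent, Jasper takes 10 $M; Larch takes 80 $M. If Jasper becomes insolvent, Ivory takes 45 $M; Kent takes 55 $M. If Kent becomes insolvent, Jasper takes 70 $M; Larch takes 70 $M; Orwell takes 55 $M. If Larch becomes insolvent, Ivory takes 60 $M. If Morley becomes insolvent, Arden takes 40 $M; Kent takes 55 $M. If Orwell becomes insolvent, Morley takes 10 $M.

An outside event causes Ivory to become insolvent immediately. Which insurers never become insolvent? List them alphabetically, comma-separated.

Arden, Jasper, Kent, Morley, Orwell

Round 1 — Ivory becomes insolvent (initial).
  Jasper: +10 → 10 < 30
  Larch: +80 → 80 ≥ 60
Round 2 — Larch becomes insolvent.
No further insolvencies.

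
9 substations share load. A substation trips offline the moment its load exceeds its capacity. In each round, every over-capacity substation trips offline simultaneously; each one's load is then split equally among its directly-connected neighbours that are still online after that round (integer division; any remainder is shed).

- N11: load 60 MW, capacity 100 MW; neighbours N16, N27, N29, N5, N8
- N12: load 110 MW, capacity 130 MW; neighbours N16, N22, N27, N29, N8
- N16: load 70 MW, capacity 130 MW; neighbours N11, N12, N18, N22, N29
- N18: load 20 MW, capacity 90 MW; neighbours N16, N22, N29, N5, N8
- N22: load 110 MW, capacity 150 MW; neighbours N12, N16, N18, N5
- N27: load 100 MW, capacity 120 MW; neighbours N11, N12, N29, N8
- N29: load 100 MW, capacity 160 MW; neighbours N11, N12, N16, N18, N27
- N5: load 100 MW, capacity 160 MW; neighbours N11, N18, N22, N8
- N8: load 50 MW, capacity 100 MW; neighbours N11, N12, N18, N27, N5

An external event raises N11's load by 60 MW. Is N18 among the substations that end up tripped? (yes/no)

yes

Round 1 — N11 at 120 > 100. N11 trips offline.
  N11 sheds 120 MW to N16, N27, N29, N5, N8: 24 each.
    N16: 70+24 = 94 ≤ 130
    N27: 100+24 = 124 > 120
    N29: 100+24 = 124 ≤ 160
    N5: 100+24 = 124 ≤ 160
    N8: 50+24 = 74 ≤ 100
Round 2 — N27 trips offline.
  N27 sheds 124 MW to N12, N29, N8: 41 each (1 lost).
    N12: 110+41 = 151 > 130
    N29: 124+41 = 165 > 160
    N8: 74+41 = 115 > 100
Round 3 — N12, N29, N8 trip offline.
  N12 sheds 151 MW to N16, N22: 75 each (1 lost).
    N16: 94+75 = 169 > 130
    N22: 110+75 = 185 > 150
  N29 sheds 165 MW to N16, N18: 82 each (1 lost).
    N16: 169+82 = 251 > 130
    N18: 20+82 = 102 > 90
  N8 sheds 115 MW to N18, N5: 57 each (1 lost).
    N18: 102+57 = 159 > 90
    N5: 124+57 = 181 > 160
Round 4 — N16, N18, N22, N5 trip offline.
  N16 sheds 251 MW: no online neighbours, lost.
  N18 sheds 159 MW: no online neighbours, lost.
  N22 sheds 185 MW: no online neighbours, lost.
  N5 sheds 181 MW: no online neighbours, lost.
No further trips.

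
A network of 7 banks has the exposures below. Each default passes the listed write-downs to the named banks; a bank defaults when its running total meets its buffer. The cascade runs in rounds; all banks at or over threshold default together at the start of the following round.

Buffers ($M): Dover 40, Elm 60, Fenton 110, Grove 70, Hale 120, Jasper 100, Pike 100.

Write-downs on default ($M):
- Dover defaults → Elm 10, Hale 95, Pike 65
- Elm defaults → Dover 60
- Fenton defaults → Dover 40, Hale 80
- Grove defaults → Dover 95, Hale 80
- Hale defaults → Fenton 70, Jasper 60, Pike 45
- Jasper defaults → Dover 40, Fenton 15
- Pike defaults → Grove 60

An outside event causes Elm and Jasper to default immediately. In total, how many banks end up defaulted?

3

Round 1 — Elm, Jasper default (initial).
  Dover: +60+40 → 100 ≥ 40
  Fenton: +15 → 15 < 110
Round 2 — Dover defaults.
  Hale: +95 → 95 < 120
  Pike: +65 → 65 < 100
No further defaults.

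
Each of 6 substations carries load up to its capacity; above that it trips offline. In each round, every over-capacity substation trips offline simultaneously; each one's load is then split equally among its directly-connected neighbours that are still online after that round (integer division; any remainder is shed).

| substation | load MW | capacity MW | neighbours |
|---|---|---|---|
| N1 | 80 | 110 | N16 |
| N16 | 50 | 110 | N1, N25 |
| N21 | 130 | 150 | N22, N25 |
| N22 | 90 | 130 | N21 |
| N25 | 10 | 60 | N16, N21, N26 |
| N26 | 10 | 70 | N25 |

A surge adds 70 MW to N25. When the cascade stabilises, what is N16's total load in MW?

76

Round 1 — N25 at 80 > 60. N25 trips offline.
  N25 sheds 80 MW to N16, N21, N26: 26 each (2 lost).
    N16: 50+26 = 76 ≤ 110
    N21: 130+26 = 156 > 150
    N26: 10+26 = 36 ≤ 70
Round 2 — N21 trips offline.
  N21 sheds 156 MW to N22: 156 each.
    N22: 90+156 = 246 > 130
Round 3 — N22 trips offline.
  N22 sheds 246 MW: no online neighbours, lost.
No further trips.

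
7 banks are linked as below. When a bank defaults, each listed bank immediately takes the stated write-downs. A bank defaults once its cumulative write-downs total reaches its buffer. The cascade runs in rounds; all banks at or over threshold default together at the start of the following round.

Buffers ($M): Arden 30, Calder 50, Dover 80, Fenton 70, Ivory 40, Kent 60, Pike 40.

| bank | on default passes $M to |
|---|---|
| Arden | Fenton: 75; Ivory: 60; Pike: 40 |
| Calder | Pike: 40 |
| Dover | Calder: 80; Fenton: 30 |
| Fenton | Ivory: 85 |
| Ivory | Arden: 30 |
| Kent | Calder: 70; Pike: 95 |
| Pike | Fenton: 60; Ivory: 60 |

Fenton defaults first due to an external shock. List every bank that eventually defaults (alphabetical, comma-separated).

Round 1 — Fenton defaults (initial).
  Ivory: +85 → 85 ≥ 40
Round 2 — Ivory defaults.
  Arden: +30 → 30 ≥ 30
Round 3 — Arden defaults.
  Pike: +40 → 40 ≥ 40
Round 4 — Pike defaults.
No further defaults.

Arden, Fenton, Ivory, Pike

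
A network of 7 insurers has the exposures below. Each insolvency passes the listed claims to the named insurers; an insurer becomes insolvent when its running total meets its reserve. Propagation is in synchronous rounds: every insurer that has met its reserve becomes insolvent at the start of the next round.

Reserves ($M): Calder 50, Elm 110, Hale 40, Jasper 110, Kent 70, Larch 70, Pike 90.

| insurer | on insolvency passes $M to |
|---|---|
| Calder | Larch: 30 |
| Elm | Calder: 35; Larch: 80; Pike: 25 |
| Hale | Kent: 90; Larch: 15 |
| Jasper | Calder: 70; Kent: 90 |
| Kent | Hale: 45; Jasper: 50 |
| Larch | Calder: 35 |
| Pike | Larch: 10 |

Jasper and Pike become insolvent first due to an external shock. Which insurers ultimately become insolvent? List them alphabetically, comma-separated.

Round 1 — Jasper, Pike become insolvent (initial).
  Calder: +70 → 70 ≥ 50
  Kent: +90 → 90 ≥ 70
  Larch: +10 → 10 < 70
Round 2 — Calder, Kent become insolvent.
  Hale: +45 → 45 ≥ 40
  Larch: +30 → 40 < 70
Round 3 — Hale becomes insolvent.
  Larch: +15 → 55 < 70
No further insolvencies.

Calder, Hale, Jasper, Kent, Pike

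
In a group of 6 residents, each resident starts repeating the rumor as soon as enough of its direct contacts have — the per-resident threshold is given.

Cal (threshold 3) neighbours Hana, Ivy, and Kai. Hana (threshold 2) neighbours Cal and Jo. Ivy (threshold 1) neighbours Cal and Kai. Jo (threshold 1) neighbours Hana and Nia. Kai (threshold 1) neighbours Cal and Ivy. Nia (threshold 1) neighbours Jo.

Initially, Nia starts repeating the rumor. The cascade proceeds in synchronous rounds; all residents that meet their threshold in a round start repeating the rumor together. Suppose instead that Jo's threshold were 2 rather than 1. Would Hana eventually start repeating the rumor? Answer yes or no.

no

With Jo's threshold at 2:
Round 1 — Nia starts repeating the rumor (initial).
Round 2 — no new spreads; cascade stops.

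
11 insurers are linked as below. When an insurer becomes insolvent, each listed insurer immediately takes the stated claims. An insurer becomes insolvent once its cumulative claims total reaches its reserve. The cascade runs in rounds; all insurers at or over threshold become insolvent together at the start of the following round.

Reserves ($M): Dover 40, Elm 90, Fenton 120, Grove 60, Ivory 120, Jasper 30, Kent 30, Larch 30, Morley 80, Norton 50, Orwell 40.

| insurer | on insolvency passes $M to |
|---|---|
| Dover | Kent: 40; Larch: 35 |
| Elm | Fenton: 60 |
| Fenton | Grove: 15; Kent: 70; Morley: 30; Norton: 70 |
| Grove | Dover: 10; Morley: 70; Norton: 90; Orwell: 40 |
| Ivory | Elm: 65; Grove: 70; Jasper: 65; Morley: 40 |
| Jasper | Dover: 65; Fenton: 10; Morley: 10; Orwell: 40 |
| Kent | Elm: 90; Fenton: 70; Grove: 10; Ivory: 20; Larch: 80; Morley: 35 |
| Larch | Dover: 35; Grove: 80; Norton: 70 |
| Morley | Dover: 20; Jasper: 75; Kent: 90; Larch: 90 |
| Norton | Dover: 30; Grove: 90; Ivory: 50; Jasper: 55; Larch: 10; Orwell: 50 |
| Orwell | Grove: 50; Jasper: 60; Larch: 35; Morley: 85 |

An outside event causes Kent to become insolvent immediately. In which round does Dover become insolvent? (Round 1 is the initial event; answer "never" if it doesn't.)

4

Round 1 — Kent becomes insolvent (initial).
  Elm: +90 → 90 ≥ 90
  Fenton: +70 → 70 < 120
  Grove: +10 → 10 < 60
  Ivory: +20 → 20 < 120
  Larch: +80 → 80 ≥ 30
  Morley: +35 → 35 < 80
Round 2 — Elm, Larch become insolvent.
  Dover: +35 → 35 < 40
  Fenton: +60 → 130 ≥ 120
  Grove: +80 → 90 ≥ 60
  Norton: +70 → 70 ≥ 50
Round 3 — Fenton, Grove, Norton become insolvent.
  Dover: +10+30 → 75 ≥ 40
  Ivory: +50 → 70 < 120
  Jasper: +55 → 55 ≥ 30
  Morley: +30+70 → 135 ≥ 80
  Orwell: +40+50 → 90 ≥ 40
Round 4 — Dover, Jasper, Morley, Orwell become insolvent.
No further insolvencies.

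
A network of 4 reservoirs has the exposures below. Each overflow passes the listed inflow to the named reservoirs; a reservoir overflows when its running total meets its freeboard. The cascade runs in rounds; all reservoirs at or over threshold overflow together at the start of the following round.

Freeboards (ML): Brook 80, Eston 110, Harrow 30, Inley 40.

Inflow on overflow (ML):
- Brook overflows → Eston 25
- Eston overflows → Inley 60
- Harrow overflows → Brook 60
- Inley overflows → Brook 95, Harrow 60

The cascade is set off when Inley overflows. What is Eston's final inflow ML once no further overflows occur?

25

Round 1 — Inley overflows (initial).
  Brook: +95 → 95 ≥ 80
  Harrow: +60 → 60 ≥ 30
Round 2 — Brook, Harrow overflow.
  Eston: +25 → 25 < 110
No further overflows.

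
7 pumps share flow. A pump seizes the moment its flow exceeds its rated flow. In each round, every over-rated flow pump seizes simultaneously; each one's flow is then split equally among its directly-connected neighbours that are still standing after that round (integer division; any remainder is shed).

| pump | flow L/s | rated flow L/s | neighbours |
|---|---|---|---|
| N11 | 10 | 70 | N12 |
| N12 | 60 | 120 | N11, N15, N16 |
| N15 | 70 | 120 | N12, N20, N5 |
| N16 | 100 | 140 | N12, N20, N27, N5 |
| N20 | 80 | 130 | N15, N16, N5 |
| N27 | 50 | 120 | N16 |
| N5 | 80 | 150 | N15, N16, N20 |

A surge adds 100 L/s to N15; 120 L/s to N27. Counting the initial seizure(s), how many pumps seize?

Round 1 — N15 at 170 > 120; N27 at 170 > 120. N15, N27 seize.
  N15 sheds 170 L/s to N12, N20, N5: 56 each (2 lost).
    N12: 60+56 = 116 ≤ 120
    N20: 80+56 = 136 > 130
    N5: 80+56 = 136 ≤ 150
  N27 sheds 170 L/s to N16: 170 each.
    N16: 100+170 = 270 > 140
Round 2 — N16, N20 seize.
  N16 sheds 270 L/s to N12, N5: 135 each.
    N12: 116+135 = 251 > 120
    N5: 136+135 = 271 > 150
  N20 sheds 136 L/s to N5: 136 each.
    N5: 271+136 = 407 > 150
Round 3 — N12, N5 seize.
  N12 sheds 251 L/s to N11: 251 each.
    N11: 10+251 = 261 > 70
  N5 sheds 407 L/s: no online neighbours, lost.
Round 4 — N11 seizes.
  N11 sheds 261 L/s: no online neighbours, lost.
No further seizures.

7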